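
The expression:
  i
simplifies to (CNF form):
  i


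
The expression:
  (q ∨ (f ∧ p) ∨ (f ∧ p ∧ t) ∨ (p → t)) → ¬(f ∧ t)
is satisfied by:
  {t: False, f: False}
  {f: True, t: False}
  {t: True, f: False}


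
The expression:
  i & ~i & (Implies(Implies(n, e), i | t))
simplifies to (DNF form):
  False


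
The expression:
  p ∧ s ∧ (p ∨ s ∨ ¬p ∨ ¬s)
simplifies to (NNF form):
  p ∧ s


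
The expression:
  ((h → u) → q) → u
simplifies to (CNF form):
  (u ∨ ¬h) ∧ (u ∨ ¬q)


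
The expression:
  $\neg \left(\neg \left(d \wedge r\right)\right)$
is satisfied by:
  {r: True, d: True}


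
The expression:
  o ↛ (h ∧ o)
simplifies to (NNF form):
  o ∧ ¬h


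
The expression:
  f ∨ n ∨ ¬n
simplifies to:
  True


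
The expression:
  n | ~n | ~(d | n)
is always true.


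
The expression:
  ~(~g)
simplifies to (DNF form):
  g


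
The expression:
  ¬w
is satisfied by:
  {w: False}


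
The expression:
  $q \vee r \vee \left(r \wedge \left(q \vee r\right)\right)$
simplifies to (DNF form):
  $q \vee r$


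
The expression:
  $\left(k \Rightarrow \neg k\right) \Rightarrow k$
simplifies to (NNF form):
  $k$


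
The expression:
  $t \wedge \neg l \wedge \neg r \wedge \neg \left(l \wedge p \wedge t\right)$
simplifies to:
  $t \wedge \neg l \wedge \neg r$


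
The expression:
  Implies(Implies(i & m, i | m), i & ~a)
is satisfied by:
  {i: True, a: False}


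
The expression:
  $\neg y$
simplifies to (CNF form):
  $\neg y$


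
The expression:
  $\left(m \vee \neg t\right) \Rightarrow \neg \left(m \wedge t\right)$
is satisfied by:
  {m: False, t: False}
  {t: True, m: False}
  {m: True, t: False}


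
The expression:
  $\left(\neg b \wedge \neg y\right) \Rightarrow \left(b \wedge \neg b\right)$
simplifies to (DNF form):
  $b \vee y$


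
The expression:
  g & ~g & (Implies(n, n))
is never true.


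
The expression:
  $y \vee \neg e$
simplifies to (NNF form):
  $y \vee \neg e$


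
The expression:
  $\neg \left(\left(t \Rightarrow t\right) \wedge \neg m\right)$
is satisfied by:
  {m: True}


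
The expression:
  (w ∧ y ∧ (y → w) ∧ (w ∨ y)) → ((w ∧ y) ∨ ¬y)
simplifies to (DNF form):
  True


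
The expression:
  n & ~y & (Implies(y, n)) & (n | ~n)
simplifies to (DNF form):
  n & ~y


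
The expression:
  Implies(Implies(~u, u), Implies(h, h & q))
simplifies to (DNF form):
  q | ~h | ~u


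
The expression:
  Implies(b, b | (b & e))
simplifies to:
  True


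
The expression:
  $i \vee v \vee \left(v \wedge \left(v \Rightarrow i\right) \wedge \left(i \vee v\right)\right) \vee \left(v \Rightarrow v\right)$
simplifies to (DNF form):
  $\text{True}$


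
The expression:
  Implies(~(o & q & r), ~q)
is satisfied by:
  {o: True, r: True, q: False}
  {o: True, r: False, q: False}
  {r: True, o: False, q: False}
  {o: False, r: False, q: False}
  {o: True, q: True, r: True}


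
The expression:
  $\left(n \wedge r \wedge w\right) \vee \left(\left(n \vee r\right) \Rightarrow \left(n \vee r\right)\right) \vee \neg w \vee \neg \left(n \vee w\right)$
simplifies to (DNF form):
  $\text{True}$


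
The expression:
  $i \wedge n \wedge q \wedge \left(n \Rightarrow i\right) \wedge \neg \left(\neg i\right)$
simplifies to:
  $i \wedge n \wedge q$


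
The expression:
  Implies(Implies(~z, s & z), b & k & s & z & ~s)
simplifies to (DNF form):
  ~z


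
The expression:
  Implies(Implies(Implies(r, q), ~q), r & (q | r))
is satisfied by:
  {r: True, q: True}
  {r: True, q: False}
  {q: True, r: False}


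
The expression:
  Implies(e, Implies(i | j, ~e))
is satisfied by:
  {i: False, e: False, j: False}
  {j: True, i: False, e: False}
  {i: True, j: False, e: False}
  {j: True, i: True, e: False}
  {e: True, j: False, i: False}


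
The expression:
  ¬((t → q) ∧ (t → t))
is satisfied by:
  {t: True, q: False}


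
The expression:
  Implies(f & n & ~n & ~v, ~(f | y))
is always true.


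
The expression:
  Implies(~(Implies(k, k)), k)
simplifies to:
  True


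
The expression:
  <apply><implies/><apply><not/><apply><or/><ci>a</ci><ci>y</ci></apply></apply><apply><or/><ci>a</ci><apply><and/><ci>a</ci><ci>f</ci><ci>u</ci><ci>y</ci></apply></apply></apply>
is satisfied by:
  {a: True, y: True}
  {a: True, y: False}
  {y: True, a: False}


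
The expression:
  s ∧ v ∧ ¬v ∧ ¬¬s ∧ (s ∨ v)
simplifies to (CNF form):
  False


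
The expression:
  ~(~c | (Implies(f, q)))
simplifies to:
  c & f & ~q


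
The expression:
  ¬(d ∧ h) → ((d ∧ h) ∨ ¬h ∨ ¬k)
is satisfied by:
  {d: True, h: False, k: False}
  {h: False, k: False, d: False}
  {d: True, k: True, h: False}
  {k: True, h: False, d: False}
  {d: True, h: True, k: False}
  {h: True, d: False, k: False}
  {d: True, k: True, h: True}


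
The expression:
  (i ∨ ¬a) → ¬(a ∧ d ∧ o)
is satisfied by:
  {o: False, d: False, a: False, i: False}
  {i: True, o: False, d: False, a: False}
  {a: True, o: False, d: False, i: False}
  {i: True, a: True, o: False, d: False}
  {d: True, i: False, o: False, a: False}
  {i: True, d: True, o: False, a: False}
  {a: True, d: True, i: False, o: False}
  {i: True, a: True, d: True, o: False}
  {o: True, a: False, d: False, i: False}
  {i: True, o: True, a: False, d: False}
  {a: True, o: True, i: False, d: False}
  {i: True, a: True, o: True, d: False}
  {d: True, o: True, a: False, i: False}
  {i: True, d: True, o: True, a: False}
  {a: True, d: True, o: True, i: False}


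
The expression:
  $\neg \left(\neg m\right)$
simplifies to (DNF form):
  $m$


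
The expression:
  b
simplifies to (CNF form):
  b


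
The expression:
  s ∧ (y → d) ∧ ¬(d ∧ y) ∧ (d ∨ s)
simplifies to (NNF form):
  s ∧ ¬y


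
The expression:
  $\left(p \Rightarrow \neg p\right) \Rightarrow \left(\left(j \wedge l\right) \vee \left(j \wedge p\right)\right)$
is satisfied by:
  {l: True, p: True, j: True}
  {l: True, p: True, j: False}
  {p: True, j: True, l: False}
  {p: True, j: False, l: False}
  {l: True, j: True, p: False}


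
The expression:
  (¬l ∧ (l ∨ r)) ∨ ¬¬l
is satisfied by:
  {r: True, l: True}
  {r: True, l: False}
  {l: True, r: False}


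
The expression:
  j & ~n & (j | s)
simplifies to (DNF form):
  j & ~n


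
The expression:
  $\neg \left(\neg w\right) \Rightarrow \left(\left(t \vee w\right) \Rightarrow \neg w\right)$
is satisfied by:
  {w: False}


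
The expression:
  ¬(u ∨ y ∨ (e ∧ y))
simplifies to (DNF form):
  ¬u ∧ ¬y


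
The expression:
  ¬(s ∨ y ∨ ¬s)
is never true.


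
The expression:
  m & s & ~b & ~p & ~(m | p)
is never true.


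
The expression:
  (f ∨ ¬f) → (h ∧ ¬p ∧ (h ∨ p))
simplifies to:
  h ∧ ¬p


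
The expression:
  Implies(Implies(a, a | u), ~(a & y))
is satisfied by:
  {y: False, a: False}
  {a: True, y: False}
  {y: True, a: False}


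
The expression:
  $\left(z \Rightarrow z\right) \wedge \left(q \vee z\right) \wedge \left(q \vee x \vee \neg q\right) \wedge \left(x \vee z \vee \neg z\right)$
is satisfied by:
  {q: True, z: True}
  {q: True, z: False}
  {z: True, q: False}


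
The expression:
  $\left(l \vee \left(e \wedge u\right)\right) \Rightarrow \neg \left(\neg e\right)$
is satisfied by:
  {e: True, l: False}
  {l: False, e: False}
  {l: True, e: True}


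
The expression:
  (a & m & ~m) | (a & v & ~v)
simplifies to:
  False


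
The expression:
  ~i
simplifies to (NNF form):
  ~i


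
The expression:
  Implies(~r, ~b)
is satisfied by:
  {r: True, b: False}
  {b: False, r: False}
  {b: True, r: True}


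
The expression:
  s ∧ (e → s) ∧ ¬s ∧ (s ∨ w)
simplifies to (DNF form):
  False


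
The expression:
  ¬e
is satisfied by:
  {e: False}


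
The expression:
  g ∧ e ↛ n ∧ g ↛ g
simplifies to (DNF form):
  False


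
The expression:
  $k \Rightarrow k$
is always true.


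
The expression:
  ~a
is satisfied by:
  {a: False}


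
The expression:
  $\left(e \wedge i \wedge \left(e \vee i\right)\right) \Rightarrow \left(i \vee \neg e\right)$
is always true.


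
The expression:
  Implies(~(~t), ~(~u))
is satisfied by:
  {u: True, t: False}
  {t: False, u: False}
  {t: True, u: True}


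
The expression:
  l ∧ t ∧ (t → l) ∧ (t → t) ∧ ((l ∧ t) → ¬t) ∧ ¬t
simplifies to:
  False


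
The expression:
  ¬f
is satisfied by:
  {f: False}


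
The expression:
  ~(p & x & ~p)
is always true.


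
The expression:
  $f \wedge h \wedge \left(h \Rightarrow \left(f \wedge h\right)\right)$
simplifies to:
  $f \wedge h$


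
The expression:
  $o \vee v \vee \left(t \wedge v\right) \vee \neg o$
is always true.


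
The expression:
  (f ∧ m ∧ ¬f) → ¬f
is always true.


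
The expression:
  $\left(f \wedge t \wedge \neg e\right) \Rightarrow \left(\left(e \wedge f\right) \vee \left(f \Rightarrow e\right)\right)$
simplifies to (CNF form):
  $e \vee \neg f \vee \neg t$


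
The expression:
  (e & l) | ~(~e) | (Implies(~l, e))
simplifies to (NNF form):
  e | l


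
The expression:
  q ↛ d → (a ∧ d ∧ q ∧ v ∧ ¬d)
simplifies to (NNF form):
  d ∨ ¬q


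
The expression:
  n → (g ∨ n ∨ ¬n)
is always true.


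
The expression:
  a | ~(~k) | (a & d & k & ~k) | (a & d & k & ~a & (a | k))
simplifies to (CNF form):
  a | k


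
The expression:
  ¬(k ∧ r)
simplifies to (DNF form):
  ¬k ∨ ¬r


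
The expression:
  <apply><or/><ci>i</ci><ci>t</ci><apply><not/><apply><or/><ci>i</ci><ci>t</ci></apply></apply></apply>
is always true.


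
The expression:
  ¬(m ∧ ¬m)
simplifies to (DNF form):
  True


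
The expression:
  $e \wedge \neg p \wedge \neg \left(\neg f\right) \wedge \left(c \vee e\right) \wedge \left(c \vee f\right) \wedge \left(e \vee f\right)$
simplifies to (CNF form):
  $e \wedge f \wedge \neg p$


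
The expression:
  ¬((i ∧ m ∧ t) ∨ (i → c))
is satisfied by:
  {i: True, m: False, t: False, c: False}
  {i: True, t: True, m: False, c: False}
  {i: True, m: True, t: False, c: False}


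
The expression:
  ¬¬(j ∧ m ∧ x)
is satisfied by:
  {m: True, j: True, x: True}


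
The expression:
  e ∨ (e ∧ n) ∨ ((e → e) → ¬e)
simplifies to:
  True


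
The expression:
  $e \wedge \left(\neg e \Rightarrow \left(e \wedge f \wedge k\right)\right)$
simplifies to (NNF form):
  $e$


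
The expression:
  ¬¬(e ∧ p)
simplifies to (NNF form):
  e ∧ p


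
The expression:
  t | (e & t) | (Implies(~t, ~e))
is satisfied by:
  {t: True, e: False}
  {e: False, t: False}
  {e: True, t: True}


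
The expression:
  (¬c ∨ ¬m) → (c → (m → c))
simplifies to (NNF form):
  True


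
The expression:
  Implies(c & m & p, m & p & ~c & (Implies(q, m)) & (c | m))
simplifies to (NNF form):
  ~c | ~m | ~p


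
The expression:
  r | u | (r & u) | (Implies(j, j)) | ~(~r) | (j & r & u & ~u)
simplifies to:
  True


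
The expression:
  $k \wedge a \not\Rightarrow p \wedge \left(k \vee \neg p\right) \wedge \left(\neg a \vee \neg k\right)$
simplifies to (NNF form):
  $\text{False}$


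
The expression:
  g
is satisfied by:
  {g: True}


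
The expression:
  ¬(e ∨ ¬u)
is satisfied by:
  {u: True, e: False}


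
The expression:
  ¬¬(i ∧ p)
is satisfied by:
  {i: True, p: True}


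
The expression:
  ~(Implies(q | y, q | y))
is never true.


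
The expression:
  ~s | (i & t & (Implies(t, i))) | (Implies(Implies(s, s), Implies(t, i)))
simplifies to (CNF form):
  i | ~s | ~t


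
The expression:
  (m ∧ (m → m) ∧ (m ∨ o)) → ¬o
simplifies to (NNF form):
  ¬m ∨ ¬o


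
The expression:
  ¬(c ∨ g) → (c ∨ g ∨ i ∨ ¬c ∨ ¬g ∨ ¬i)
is always true.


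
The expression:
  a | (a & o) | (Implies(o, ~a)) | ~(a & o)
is always true.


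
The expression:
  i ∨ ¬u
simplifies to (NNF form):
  i ∨ ¬u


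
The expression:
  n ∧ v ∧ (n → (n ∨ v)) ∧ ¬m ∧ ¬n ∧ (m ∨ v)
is never true.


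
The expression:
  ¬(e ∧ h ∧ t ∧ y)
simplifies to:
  ¬e ∨ ¬h ∨ ¬t ∨ ¬y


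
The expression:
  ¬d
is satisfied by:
  {d: False}


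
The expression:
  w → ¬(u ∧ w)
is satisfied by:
  {w: False, u: False}
  {u: True, w: False}
  {w: True, u: False}


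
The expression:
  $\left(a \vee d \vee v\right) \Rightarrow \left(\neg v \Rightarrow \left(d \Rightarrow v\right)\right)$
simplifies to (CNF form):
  $v \vee \neg d$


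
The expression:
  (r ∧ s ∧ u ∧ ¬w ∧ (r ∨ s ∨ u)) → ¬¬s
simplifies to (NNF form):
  True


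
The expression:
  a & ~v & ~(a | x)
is never true.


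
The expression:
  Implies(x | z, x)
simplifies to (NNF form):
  x | ~z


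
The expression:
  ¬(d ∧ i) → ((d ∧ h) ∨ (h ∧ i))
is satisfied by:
  {d: True, h: True, i: True}
  {d: True, h: True, i: False}
  {d: True, i: True, h: False}
  {h: True, i: True, d: False}


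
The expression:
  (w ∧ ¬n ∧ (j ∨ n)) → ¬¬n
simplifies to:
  n ∨ ¬j ∨ ¬w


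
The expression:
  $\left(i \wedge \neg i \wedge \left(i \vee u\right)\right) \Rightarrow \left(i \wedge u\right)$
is always true.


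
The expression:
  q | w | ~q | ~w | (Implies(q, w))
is always true.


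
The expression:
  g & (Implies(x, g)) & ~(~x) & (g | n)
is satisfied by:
  {x: True, g: True}


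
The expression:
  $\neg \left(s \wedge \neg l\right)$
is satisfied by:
  {l: True, s: False}
  {s: False, l: False}
  {s: True, l: True}


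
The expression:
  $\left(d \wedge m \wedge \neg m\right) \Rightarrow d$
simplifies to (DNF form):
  $\text{True}$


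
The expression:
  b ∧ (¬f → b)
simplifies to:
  b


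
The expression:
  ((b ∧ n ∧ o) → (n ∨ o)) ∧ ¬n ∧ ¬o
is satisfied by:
  {n: False, o: False}


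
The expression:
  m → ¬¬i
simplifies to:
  i ∨ ¬m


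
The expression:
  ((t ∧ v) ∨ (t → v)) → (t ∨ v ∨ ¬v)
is always true.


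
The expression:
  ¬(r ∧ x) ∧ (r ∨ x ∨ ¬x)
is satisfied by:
  {x: False, r: False}
  {r: True, x: False}
  {x: True, r: False}


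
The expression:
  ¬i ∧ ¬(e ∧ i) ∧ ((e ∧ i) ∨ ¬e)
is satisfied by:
  {i: False, e: False}


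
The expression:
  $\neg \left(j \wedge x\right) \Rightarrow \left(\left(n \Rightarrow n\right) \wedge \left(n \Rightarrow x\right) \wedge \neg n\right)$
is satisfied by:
  {j: True, x: True, n: False}
  {j: True, x: False, n: False}
  {x: True, j: False, n: False}
  {j: False, x: False, n: False}
  {n: True, j: True, x: True}


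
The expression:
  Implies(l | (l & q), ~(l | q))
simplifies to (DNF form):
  ~l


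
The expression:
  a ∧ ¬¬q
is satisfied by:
  {a: True, q: True}


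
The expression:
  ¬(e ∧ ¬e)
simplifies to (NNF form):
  True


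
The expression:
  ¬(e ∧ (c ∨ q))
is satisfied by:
  {q: False, e: False, c: False}
  {c: True, q: False, e: False}
  {q: True, c: False, e: False}
  {c: True, q: True, e: False}
  {e: True, c: False, q: False}


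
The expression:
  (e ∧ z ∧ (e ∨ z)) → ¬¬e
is always true.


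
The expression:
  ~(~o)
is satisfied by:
  {o: True}


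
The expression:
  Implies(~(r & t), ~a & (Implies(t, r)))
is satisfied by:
  {r: True, t: False, a: False}
  {t: False, a: False, r: False}
  {r: True, t: True, a: False}
  {r: True, a: True, t: True}


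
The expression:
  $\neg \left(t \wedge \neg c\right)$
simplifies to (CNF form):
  $c \vee \neg t$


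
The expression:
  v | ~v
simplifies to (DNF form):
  True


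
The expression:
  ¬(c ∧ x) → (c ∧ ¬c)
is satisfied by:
  {c: True, x: True}


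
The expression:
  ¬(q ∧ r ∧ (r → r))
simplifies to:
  ¬q ∨ ¬r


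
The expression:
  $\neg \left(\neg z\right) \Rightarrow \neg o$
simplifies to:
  $\neg o \vee \neg z$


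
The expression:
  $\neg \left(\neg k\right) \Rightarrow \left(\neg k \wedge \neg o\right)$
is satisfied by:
  {k: False}


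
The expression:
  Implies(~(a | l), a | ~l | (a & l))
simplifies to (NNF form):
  True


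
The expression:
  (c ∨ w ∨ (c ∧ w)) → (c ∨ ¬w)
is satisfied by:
  {c: True, w: False}
  {w: False, c: False}
  {w: True, c: True}


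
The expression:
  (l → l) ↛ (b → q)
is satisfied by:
  {b: True, q: False}


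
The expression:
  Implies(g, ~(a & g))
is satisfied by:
  {g: False, a: False}
  {a: True, g: False}
  {g: True, a: False}


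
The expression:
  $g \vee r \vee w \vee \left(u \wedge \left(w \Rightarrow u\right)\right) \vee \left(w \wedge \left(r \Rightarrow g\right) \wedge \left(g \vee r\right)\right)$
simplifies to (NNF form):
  $g \vee r \vee u \vee w$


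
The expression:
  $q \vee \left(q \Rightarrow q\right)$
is always true.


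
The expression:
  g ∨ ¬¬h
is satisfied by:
  {g: True, h: True}
  {g: True, h: False}
  {h: True, g: False}


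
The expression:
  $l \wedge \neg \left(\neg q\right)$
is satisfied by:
  {q: True, l: True}


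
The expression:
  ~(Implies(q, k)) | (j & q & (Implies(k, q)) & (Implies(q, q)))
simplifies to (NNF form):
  q & (j | ~k)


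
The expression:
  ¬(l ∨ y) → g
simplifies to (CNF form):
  g ∨ l ∨ y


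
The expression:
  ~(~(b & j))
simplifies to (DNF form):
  b & j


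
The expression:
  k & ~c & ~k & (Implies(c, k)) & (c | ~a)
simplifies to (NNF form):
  False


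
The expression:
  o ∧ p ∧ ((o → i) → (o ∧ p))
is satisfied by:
  {p: True, o: True}


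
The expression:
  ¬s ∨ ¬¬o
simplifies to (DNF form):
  o ∨ ¬s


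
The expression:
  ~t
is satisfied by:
  {t: False}


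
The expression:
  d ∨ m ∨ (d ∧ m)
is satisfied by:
  {d: True, m: True}
  {d: True, m: False}
  {m: True, d: False}


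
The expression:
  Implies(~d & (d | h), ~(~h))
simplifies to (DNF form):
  True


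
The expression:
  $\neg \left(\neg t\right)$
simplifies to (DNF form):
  $t$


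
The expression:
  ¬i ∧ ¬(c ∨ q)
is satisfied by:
  {q: False, i: False, c: False}


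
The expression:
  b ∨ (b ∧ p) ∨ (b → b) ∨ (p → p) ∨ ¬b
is always true.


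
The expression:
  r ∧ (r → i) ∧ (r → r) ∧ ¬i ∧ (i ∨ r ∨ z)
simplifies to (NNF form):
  False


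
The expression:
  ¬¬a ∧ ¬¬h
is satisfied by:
  {a: True, h: True}


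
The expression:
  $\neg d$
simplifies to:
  $\neg d$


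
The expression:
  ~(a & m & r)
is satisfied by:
  {m: False, a: False, r: False}
  {r: True, m: False, a: False}
  {a: True, m: False, r: False}
  {r: True, a: True, m: False}
  {m: True, r: False, a: False}
  {r: True, m: True, a: False}
  {a: True, m: True, r: False}


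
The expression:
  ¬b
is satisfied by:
  {b: False}


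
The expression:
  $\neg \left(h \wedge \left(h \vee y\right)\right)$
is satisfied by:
  {h: False}


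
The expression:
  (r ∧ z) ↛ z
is never true.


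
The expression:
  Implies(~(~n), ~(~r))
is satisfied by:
  {r: True, n: False}
  {n: False, r: False}
  {n: True, r: True}


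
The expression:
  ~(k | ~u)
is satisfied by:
  {u: True, k: False}


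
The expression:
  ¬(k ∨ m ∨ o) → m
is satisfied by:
  {k: True, o: True, m: True}
  {k: True, o: True, m: False}
  {k: True, m: True, o: False}
  {k: True, m: False, o: False}
  {o: True, m: True, k: False}
  {o: True, m: False, k: False}
  {m: True, o: False, k: False}


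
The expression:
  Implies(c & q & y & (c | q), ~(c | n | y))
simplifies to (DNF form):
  ~c | ~q | ~y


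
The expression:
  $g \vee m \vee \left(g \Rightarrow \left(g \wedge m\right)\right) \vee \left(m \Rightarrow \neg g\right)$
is always true.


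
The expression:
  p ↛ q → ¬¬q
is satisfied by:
  {q: True, p: False}
  {p: False, q: False}
  {p: True, q: True}


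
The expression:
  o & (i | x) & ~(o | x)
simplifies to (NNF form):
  False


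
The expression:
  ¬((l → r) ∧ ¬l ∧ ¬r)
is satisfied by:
  {r: True, l: True}
  {r: True, l: False}
  {l: True, r: False}


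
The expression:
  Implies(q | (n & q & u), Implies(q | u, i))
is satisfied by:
  {i: True, q: False}
  {q: False, i: False}
  {q: True, i: True}


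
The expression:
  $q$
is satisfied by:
  {q: True}


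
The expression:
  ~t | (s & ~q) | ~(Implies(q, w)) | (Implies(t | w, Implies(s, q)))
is always true.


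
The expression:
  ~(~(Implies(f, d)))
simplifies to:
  d | ~f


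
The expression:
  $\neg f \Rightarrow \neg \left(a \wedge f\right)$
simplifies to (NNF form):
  $\text{True}$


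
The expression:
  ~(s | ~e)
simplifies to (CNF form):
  e & ~s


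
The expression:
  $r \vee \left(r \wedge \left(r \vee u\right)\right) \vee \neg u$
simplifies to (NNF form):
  $r \vee \neg u$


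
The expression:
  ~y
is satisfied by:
  {y: False}


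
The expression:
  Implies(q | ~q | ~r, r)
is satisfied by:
  {r: True}


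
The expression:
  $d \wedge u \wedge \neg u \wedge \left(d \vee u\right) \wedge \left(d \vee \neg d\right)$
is never true.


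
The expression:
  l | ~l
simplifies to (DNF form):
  True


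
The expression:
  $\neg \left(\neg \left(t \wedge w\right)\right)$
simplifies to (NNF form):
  $t \wedge w$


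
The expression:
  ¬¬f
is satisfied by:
  {f: True}


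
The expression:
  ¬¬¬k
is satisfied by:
  {k: False}


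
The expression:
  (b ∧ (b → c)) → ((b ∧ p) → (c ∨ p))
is always true.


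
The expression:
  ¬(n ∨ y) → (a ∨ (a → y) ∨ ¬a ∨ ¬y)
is always true.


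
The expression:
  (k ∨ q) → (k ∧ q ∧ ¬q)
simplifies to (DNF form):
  ¬k ∧ ¬q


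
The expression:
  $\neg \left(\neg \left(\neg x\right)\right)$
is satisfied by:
  {x: False}


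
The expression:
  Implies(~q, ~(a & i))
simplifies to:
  q | ~a | ~i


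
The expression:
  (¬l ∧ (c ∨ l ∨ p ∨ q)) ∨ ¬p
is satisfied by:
  {l: False, p: False}
  {p: True, l: False}
  {l: True, p: False}


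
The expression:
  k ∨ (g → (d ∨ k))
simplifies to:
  d ∨ k ∨ ¬g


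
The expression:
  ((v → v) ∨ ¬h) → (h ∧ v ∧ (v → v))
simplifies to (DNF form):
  h ∧ v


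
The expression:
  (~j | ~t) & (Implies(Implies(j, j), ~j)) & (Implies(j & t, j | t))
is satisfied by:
  {j: False}


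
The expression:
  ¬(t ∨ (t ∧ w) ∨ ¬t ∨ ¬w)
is never true.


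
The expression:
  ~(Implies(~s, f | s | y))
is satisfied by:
  {y: False, f: False, s: False}


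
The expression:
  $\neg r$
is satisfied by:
  {r: False}


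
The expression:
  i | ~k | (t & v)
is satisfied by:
  {i: True, v: True, t: True, k: False}
  {i: True, v: True, t: False, k: False}
  {i: True, t: True, k: False, v: False}
  {i: True, t: False, k: False, v: False}
  {v: True, t: True, k: False, i: False}
  {v: True, t: False, k: False, i: False}
  {t: True, v: False, k: False, i: False}
  {t: False, v: False, k: False, i: False}
  {i: True, v: True, k: True, t: True}
  {i: True, v: True, k: True, t: False}
  {i: True, k: True, t: True, v: False}
  {i: True, k: True, t: False, v: False}
  {v: True, k: True, t: True, i: False}


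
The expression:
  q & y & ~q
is never true.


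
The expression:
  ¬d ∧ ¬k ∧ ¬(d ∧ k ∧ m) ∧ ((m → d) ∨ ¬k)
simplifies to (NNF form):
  ¬d ∧ ¬k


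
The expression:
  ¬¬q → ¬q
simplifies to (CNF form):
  ¬q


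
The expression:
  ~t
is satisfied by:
  {t: False}


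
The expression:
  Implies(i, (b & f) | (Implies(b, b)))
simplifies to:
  True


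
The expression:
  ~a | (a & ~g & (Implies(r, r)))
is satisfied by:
  {g: False, a: False}
  {a: True, g: False}
  {g: True, a: False}


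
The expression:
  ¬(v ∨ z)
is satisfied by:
  {v: False, z: False}


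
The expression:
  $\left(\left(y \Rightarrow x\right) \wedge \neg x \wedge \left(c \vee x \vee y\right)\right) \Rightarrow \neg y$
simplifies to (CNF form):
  $\text{True}$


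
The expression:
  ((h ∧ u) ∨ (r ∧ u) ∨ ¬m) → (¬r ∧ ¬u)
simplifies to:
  (m ∨ ¬r) ∧ (m ∨ ¬u) ∧ (¬h ∨ ¬u) ∧ (¬r ∨ ¬u)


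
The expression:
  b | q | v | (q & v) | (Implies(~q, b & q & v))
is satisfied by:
  {b: True, q: True, v: True}
  {b: True, q: True, v: False}
  {b: True, v: True, q: False}
  {b: True, v: False, q: False}
  {q: True, v: True, b: False}
  {q: True, v: False, b: False}
  {v: True, q: False, b: False}


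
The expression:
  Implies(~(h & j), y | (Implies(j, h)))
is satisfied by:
  {y: True, h: True, j: False}
  {y: True, h: False, j: False}
  {h: True, y: False, j: False}
  {y: False, h: False, j: False}
  {j: True, y: True, h: True}
  {j: True, y: True, h: False}
  {j: True, h: True, y: False}


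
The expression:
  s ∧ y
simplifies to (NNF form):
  s ∧ y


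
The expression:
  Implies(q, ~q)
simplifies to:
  ~q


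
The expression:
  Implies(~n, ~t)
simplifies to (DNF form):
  n | ~t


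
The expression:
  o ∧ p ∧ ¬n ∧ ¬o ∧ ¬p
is never true.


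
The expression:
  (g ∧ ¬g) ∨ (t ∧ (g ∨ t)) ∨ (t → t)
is always true.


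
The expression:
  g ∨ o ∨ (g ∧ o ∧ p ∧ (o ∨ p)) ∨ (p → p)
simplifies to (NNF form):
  True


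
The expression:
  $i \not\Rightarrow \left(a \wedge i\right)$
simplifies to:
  $i \wedge \neg a$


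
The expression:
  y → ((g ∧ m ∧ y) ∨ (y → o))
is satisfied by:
  {o: True, m: True, g: True, y: False}
  {o: True, m: True, g: False, y: False}
  {o: True, g: True, m: False, y: False}
  {o: True, g: False, m: False, y: False}
  {m: True, g: True, o: False, y: False}
  {m: True, g: False, o: False, y: False}
  {g: True, o: False, m: False, y: False}
  {g: False, o: False, m: False, y: False}
  {y: True, o: True, m: True, g: True}
  {y: True, o: True, m: True, g: False}
  {y: True, o: True, g: True, m: False}
  {y: True, o: True, g: False, m: False}
  {y: True, m: True, g: True, o: False}


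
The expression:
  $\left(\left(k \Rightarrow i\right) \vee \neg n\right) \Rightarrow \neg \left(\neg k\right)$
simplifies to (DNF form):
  $k$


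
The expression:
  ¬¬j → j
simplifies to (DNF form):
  True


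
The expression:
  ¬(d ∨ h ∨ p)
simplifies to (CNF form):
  ¬d ∧ ¬h ∧ ¬p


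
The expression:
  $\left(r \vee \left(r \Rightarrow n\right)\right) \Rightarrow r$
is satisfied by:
  {r: True}


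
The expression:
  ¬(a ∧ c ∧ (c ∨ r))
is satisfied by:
  {c: False, a: False}
  {a: True, c: False}
  {c: True, a: False}


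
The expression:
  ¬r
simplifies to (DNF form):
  ¬r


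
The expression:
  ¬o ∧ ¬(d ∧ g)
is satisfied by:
  {g: False, o: False, d: False}
  {d: True, g: False, o: False}
  {g: True, d: False, o: False}


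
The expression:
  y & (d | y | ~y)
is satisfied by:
  {y: True}


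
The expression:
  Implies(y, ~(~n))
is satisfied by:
  {n: True, y: False}
  {y: False, n: False}
  {y: True, n: True}


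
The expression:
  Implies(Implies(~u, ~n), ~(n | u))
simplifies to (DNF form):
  ~u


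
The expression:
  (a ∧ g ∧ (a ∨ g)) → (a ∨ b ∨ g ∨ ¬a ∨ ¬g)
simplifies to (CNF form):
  True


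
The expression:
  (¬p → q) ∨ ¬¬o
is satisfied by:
  {q: True, p: True, o: True}
  {q: True, p: True, o: False}
  {q: True, o: True, p: False}
  {q: True, o: False, p: False}
  {p: True, o: True, q: False}
  {p: True, o: False, q: False}
  {o: True, p: False, q: False}


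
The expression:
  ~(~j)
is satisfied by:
  {j: True}


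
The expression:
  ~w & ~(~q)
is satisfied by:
  {q: True, w: False}


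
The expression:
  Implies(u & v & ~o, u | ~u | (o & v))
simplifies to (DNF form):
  True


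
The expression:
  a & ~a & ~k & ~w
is never true.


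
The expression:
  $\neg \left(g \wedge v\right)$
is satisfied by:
  {g: False, v: False}
  {v: True, g: False}
  {g: True, v: False}


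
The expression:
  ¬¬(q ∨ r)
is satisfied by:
  {r: True, q: True}
  {r: True, q: False}
  {q: True, r: False}


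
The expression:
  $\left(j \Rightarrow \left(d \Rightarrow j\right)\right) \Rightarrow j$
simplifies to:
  $j$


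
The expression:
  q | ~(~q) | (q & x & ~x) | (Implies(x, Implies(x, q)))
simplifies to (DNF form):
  q | ~x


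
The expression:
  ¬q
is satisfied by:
  {q: False}


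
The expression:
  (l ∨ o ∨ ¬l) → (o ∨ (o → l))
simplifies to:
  True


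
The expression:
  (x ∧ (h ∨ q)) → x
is always true.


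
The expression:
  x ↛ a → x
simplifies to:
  True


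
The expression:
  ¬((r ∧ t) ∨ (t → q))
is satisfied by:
  {t: True, q: False, r: False}


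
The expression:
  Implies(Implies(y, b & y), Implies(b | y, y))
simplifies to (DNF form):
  y | ~b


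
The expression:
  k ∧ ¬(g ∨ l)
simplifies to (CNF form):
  k ∧ ¬g ∧ ¬l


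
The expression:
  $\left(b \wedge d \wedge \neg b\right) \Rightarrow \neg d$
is always true.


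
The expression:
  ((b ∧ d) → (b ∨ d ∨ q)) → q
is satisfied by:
  {q: True}


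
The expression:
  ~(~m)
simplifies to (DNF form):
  m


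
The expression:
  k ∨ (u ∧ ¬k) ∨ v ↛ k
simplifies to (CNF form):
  k ∨ u ∨ v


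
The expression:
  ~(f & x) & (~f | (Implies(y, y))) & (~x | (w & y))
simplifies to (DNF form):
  ~x | (w & y & ~f)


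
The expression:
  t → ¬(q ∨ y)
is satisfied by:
  {y: False, t: False, q: False}
  {q: True, y: False, t: False}
  {y: True, q: False, t: False}
  {q: True, y: True, t: False}
  {t: True, q: False, y: False}


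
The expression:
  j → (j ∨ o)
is always true.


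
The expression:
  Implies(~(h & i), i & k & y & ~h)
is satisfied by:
  {i: True, k: True, h: True, y: True}
  {i: True, k: True, h: True, y: False}
  {i: True, h: True, y: True, k: False}
  {i: True, h: True, y: False, k: False}
  {i: True, k: True, y: True, h: False}


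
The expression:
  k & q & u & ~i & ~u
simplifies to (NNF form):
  False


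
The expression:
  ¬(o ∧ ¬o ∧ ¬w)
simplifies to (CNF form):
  True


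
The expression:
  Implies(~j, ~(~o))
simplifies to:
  j | o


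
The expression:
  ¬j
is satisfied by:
  {j: False}


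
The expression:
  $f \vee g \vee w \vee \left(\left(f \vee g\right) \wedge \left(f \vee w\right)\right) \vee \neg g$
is always true.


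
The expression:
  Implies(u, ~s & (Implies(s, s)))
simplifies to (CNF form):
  ~s | ~u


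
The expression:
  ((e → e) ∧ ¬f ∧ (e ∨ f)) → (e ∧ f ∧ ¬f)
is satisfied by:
  {f: True, e: False}
  {e: False, f: False}
  {e: True, f: True}


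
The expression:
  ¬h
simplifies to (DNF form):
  ¬h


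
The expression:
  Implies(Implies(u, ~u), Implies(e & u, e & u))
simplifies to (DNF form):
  True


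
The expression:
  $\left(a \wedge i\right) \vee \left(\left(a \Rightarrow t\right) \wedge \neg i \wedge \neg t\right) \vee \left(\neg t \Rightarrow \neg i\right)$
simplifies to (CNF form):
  $a \vee t \vee \neg i$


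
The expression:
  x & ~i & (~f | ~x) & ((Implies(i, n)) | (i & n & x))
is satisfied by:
  {x: True, f: False, i: False}


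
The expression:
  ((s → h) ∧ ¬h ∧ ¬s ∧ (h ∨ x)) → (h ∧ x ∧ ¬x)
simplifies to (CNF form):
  h ∨ s ∨ ¬x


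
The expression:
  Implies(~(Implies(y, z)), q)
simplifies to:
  q | z | ~y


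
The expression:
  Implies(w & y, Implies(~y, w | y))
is always true.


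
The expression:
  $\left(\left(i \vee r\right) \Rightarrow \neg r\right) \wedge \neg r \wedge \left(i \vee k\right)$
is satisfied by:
  {i: True, k: True, r: False}
  {i: True, r: False, k: False}
  {k: True, r: False, i: False}


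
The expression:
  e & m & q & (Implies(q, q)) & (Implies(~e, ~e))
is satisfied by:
  {m: True, e: True, q: True}


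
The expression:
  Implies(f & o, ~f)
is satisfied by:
  {o: False, f: False}
  {f: True, o: False}
  {o: True, f: False}


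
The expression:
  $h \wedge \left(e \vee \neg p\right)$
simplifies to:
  $h \wedge \left(e \vee \neg p\right)$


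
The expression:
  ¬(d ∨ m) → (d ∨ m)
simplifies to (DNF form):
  d ∨ m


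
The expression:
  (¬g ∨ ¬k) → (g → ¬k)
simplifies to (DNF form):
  True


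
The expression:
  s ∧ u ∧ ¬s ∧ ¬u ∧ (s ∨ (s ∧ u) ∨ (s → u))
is never true.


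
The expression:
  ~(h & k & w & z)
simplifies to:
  ~h | ~k | ~w | ~z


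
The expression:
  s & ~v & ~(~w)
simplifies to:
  s & w & ~v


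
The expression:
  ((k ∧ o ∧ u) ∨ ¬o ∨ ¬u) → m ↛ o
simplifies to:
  (m ∨ o) ∧ (u ∨ ¬o) ∧ (¬k ∨ ¬o)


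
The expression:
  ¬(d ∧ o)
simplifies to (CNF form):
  ¬d ∨ ¬o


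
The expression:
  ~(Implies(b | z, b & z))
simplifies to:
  (b & ~z) | (z & ~b)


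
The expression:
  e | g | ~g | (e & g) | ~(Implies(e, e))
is always true.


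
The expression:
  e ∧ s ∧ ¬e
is never true.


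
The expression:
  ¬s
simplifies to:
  ¬s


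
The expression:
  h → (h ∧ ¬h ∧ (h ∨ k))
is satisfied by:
  {h: False}


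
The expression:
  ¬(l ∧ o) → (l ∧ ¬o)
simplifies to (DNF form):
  l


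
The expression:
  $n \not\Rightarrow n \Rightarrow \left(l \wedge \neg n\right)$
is always true.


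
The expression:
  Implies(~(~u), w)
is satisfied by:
  {w: True, u: False}
  {u: False, w: False}
  {u: True, w: True}


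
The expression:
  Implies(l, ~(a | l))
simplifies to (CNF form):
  ~l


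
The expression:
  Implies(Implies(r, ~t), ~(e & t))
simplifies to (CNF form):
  r | ~e | ~t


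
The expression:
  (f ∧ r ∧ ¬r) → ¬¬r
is always true.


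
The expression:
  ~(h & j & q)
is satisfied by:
  {h: False, q: False, j: False}
  {j: True, h: False, q: False}
  {q: True, h: False, j: False}
  {j: True, q: True, h: False}
  {h: True, j: False, q: False}
  {j: True, h: True, q: False}
  {q: True, h: True, j: False}


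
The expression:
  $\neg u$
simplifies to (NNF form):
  $\neg u$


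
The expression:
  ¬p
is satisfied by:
  {p: False}


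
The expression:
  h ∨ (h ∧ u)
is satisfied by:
  {h: True}


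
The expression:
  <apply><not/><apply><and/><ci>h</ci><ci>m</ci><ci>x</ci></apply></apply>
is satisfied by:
  {h: False, m: False, x: False}
  {x: True, h: False, m: False}
  {m: True, h: False, x: False}
  {x: True, m: True, h: False}
  {h: True, x: False, m: False}
  {x: True, h: True, m: False}
  {m: True, h: True, x: False}


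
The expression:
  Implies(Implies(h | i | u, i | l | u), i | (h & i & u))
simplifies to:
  i | (h & ~l & ~u)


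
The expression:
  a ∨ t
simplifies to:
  a ∨ t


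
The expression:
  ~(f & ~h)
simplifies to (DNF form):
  h | ~f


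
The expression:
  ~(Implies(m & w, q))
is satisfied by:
  {m: True, w: True, q: False}


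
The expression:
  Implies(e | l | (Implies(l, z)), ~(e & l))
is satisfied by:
  {l: False, e: False}
  {e: True, l: False}
  {l: True, e: False}


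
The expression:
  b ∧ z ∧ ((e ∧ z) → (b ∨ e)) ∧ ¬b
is never true.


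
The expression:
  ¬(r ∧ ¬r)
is always true.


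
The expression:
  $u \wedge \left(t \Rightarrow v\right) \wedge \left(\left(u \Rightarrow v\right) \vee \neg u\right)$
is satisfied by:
  {u: True, v: True}


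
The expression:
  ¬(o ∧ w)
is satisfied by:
  {w: False, o: False}
  {o: True, w: False}
  {w: True, o: False}


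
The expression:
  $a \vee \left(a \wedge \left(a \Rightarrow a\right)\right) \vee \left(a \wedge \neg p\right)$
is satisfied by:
  {a: True}


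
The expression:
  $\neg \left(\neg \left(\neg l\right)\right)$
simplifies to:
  $\neg l$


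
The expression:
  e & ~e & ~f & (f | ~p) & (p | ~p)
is never true.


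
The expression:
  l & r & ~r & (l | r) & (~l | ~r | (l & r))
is never true.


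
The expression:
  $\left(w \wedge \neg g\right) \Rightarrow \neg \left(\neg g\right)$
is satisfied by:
  {g: True, w: False}
  {w: False, g: False}
  {w: True, g: True}


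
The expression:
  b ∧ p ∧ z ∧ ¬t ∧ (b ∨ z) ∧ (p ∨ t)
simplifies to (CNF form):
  b ∧ p ∧ z ∧ ¬t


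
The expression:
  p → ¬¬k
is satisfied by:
  {k: True, p: False}
  {p: False, k: False}
  {p: True, k: True}


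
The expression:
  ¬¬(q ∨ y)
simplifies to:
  q ∨ y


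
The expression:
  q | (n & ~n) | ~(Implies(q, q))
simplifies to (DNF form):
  q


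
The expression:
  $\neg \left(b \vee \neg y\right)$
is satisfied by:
  {y: True, b: False}


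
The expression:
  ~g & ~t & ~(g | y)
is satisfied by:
  {g: False, y: False, t: False}


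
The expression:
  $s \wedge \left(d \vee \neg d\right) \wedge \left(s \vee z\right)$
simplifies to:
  $s$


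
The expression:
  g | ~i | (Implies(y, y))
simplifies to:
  True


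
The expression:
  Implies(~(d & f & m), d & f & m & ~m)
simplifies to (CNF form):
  d & f & m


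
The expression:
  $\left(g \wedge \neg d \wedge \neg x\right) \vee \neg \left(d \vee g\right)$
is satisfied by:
  {d: False, g: False, x: False}
  {x: True, d: False, g: False}
  {g: True, d: False, x: False}


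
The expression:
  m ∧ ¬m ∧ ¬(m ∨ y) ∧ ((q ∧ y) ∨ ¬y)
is never true.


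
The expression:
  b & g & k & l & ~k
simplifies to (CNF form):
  False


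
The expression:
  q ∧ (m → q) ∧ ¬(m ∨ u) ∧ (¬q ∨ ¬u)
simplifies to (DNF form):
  q ∧ ¬m ∧ ¬u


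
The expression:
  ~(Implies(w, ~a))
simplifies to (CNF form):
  a & w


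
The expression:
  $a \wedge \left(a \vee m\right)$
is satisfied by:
  {a: True}


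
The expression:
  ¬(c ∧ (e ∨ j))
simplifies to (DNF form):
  (¬e ∧ ¬j) ∨ ¬c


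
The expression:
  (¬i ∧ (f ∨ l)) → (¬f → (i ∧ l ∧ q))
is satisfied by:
  {i: True, f: True, l: False}
  {i: True, l: False, f: False}
  {f: True, l: False, i: False}
  {f: False, l: False, i: False}
  {i: True, f: True, l: True}
  {i: True, l: True, f: False}
  {f: True, l: True, i: False}


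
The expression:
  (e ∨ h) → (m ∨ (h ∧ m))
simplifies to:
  m ∨ (¬e ∧ ¬h)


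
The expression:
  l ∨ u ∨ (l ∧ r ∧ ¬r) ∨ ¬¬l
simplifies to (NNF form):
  l ∨ u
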